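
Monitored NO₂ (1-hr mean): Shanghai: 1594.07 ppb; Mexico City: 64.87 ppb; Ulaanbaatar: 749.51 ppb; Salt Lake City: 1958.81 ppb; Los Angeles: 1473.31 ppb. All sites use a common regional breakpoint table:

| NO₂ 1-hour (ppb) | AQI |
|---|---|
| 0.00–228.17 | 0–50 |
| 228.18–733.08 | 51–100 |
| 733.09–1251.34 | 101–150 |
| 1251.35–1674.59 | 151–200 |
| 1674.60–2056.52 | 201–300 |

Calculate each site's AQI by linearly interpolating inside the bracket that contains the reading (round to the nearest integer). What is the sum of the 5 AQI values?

Shanghai: 1594.07 ∈ [1251.35, 1674.59] ↔ index [151, 200].
151 + (1594.07−1251.35)·(200−151)/(1674.59−1251.35) = 151 + 342.72·49/423.24 ≈ 190.68, so AQI = 191.
Mexico City: 64.87 ∈ [0.00, 228.17] ↔ index [0, 50].
0 + (64.87−0.00)·(50−0)/(228.17−0.00) = 0 + 64.87·50/228.17 ≈ 14.22, so AQI = 14.
Ulaanbaatar: 749.51 ∈ [733.09, 1251.34] ↔ index [101, 150].
101 + (749.51−733.09)·(150−101)/(1251.34−733.09) = 101 + 16.42·49/518.25 ≈ 102.55, so AQI = 103.
Salt Lake City 1958.81: bracket 1674.60–2056.52 → index 201–300; slope 99/381.92, offset 284.21.
AQI = 201 + 99/381.92·284.21 ≈ 274.67 ⇒ 275.
Los Angeles: 1473.31 lies in 1251.35–1674.59, so I_lo=151, I_hi=200, C_lo=1251.35, C_hi=1674.59.
(200−151)/(1674.59−1251.35) × (1473.31−1251.35) + 151 = 49/423.24 × 221.96 + 151 ≈ 176.70 → 177.
AQIs: Shanghai=191, Mexico City=14, Ulaanbaatar=103, Salt Lake City=275, Los Angeles=177. Sum = 191 + 14 + 103 + 275 + 177 = 760.

760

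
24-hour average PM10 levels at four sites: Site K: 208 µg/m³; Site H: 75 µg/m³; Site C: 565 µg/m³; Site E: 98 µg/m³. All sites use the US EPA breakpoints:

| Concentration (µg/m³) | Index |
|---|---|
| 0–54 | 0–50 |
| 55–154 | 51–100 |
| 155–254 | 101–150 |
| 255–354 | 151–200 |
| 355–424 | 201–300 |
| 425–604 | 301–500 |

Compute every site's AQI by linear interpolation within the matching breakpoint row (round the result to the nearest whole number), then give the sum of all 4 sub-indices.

Site K: 208 lies in 155–254, so I_lo=101, I_hi=150, C_lo=155, C_hi=254.
(150−101)/(254−155) × (208−155) + 101 = 49/99 × 53 + 101 ≈ 127.23 → 127.
Site H: 75 ∈ [55, 154] ↔ index [51, 100].
51 + (75−55)·(100−51)/(154−55) = 51 + 20·49/99 ≈ 60.90, so AQI = 61.
Site C: 565 ∈ [425, 604] ↔ index [301, 500].
301 + (565−425)·(500−301)/(604−425) = 301 + 140·199/179 ≈ 456.64, so AQI = 457.
Site E: 98 lies in 55–154, so I_lo=51, I_hi=100, C_lo=55, C_hi=154.
(100−51)/(154−55) × (98−55) + 51 = 49/99 × 43 + 51 ≈ 72.28 → 72.
AQIs: Site K=127, Site H=61, Site C=457, Site E=72. Sum = 127 + 61 + 457 + 72 = 717.

717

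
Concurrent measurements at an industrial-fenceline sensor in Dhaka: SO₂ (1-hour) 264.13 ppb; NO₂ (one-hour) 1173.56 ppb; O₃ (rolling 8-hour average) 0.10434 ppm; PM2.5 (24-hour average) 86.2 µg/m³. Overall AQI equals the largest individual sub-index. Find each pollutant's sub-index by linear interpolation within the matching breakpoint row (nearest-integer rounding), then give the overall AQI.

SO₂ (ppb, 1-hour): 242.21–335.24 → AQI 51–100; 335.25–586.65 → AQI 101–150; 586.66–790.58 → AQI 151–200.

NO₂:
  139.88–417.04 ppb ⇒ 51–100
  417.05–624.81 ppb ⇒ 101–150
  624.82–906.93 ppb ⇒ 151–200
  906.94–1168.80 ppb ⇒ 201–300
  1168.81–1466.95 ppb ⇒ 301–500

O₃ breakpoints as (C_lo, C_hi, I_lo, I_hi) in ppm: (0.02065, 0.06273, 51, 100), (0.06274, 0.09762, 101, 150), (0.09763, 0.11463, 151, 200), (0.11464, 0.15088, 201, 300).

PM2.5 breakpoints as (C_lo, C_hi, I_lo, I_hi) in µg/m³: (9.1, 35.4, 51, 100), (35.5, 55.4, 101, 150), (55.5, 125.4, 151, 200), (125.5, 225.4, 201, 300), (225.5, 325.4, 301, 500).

304

SO₂ 264.13: bracket 242.21–335.24 → index 51–100; slope 49/93.03, offset 21.92.
AQI = 51 + 49/93.03·21.92 ≈ 62.55 ⇒ 63.
NO₂ 1173.56: bracket 1168.81–1466.95 → index 301–500; slope 199/298.14, offset 4.75.
AQI = 301 + 199/298.14·4.75 ≈ 304.17 ⇒ 304.
O₃: row 0.09763–0.11463 (AQI 151–200). (200−151)·(0.10434−0.09763)/(0.11463−0.09763) + 151 = 49·0.00671/0.01700 + 151 ≈ 170.34 → 170.
PM2.5: row 55.5–125.4 (AQI 151–200). (200−151)·(86.2−55.5)/(125.4−55.5) + 151 = 49·30.7/69.9 + 151 ≈ 172.52 → 173.
Sub-indices: SO₂→63, NO₂→304, O₃→170, PM2.5→173. Overall AQI = max = 304; dominant pollutant is NO₂.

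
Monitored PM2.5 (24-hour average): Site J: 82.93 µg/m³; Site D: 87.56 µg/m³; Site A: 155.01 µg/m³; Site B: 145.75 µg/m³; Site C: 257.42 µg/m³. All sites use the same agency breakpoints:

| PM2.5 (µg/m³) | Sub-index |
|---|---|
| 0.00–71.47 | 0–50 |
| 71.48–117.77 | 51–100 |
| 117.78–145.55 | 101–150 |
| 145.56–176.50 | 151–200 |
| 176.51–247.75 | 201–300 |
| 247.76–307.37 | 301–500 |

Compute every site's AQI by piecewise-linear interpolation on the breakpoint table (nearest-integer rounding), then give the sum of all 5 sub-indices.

Site J 82.93: bracket 71.48–117.77 → index 51–100; slope 49/46.29, offset 11.45.
AQI = 51 + 49/46.29·11.45 ≈ 63.12 ⇒ 63.
Site D: 87.56 ∈ [71.48, 117.77] ↔ index [51, 100].
51 + (87.56−71.48)·(100−51)/(117.77−71.48) = 51 + 16.08·49/46.29 ≈ 68.02, so AQI = 68.
Site A: row 145.56–176.50 (AQI 151–200). (200−151)·(155.01−145.56)/(176.50−145.56) + 151 = 49·9.45/30.94 + 151 ≈ 165.97 → 166.
Site B: row 145.56–176.50 (AQI 151–200). (200−151)·(145.75−145.56)/(176.50−145.56) + 151 = 49·0.19/30.94 + 151 ≈ 151.30 → 151.
Site C 257.42: bracket 247.76–307.37 → index 301–500; slope 199/59.61, offset 9.66.
AQI = 301 + 199/59.61·9.66 ≈ 333.25 ⇒ 333.
AQIs: Site J=63, Site D=68, Site A=166, Site B=151, Site C=333. Sum = 63 + 68 + 166 + 151 + 333 = 781.

781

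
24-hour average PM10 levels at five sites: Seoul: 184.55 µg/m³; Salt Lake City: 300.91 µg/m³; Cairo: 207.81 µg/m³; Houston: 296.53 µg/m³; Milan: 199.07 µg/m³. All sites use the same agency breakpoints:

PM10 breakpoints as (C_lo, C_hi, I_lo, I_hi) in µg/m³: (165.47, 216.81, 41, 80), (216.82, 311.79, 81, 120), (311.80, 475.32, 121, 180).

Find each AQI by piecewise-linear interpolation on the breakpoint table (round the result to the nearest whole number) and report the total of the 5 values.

425

Seoul 184.55: bracket 165.47–216.81 → index 41–80; slope 39/51.34, offset 19.08.
AQI = 41 + 39/51.34·19.08 ≈ 55.49 ⇒ 55.
Salt Lake City: 300.91 lies in 216.82–311.79, so I_lo=81, I_hi=120, C_lo=216.82, C_hi=311.79.
(120−81)/(311.79−216.82) × (300.91−216.82) + 81 = 39/94.97 × 84.09 + 81 ≈ 115.53 → 116.
Cairo: row 165.47–216.81 (AQI 41–80). (80−41)·(207.81−165.47)/(216.81−165.47) + 41 = 39·42.34/51.34 + 41 ≈ 73.16 → 73.
Houston: 296.53 ∈ [216.82, 311.79] ↔ index [81, 120].
81 + (296.53−216.82)·(120−81)/(311.79−216.82) = 81 + 79.71·39/94.97 ≈ 113.73, so AQI = 114.
Milan: row 165.47–216.81 (AQI 41–80). (80−41)·(199.07−165.47)/(216.81−165.47) + 41 = 39·33.60/51.34 + 41 ≈ 66.52 → 67.
AQIs: Seoul=55, Salt Lake City=116, Cairo=73, Houston=114, Milan=67. Sum = 55 + 116 + 73 + 114 + 67 = 425.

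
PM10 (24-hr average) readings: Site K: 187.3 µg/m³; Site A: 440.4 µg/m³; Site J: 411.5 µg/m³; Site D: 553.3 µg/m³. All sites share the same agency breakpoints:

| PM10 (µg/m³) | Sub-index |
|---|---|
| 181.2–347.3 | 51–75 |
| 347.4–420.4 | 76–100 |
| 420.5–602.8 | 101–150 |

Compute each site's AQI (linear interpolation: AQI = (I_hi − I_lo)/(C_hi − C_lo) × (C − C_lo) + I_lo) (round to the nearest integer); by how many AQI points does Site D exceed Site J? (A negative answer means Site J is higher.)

Site K: row 181.2–347.3 (AQI 51–75). (75−51)·(187.3−181.2)/(347.3−181.2) + 51 = 24·6.1/166.1 + 51 ≈ 51.88 → 52.
Site A 440.4: bracket 420.5–602.8 → index 101–150; slope 49/182.3, offset 19.9.
AQI = 101 + 49/182.3·19.9 ≈ 106.35 ⇒ 106.
Site J: 411.5 lies in 347.4–420.4, so I_lo=76, I_hi=100, C_lo=347.4, C_hi=420.4.
(100−76)/(420.4−347.4) × (411.5−347.4) + 76 = 24/73.0 × 64.1 + 76 ≈ 97.07 → 97.
Site D: 553.3 ∈ [420.5, 602.8] ↔ index [101, 150].
101 + (553.3−420.5)·(150−101)/(602.8−420.5) = 101 + 132.8·49/182.3 ≈ 136.70, so AQI = 137.
AQIs: Site K=52, Site A=106, Site J=97, Site D=137. Site D (137) − Site J (97) = 40.

40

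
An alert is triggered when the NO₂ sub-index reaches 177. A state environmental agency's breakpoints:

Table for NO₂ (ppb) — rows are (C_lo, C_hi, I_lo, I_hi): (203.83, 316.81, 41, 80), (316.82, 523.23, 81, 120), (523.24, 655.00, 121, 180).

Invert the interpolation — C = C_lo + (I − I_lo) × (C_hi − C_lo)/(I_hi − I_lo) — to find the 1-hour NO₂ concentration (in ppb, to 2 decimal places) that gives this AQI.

648.30

AQI 177 lies in the 121–180 band, which corresponds to 523.24–655.00 ppb.
C = 523.24 + (177−121)×(655.00−523.24)/(180−121) = 523.24 + 56×131.76/59 ≈ 648.3003 ppb → 648.30 ppb to 2 dp.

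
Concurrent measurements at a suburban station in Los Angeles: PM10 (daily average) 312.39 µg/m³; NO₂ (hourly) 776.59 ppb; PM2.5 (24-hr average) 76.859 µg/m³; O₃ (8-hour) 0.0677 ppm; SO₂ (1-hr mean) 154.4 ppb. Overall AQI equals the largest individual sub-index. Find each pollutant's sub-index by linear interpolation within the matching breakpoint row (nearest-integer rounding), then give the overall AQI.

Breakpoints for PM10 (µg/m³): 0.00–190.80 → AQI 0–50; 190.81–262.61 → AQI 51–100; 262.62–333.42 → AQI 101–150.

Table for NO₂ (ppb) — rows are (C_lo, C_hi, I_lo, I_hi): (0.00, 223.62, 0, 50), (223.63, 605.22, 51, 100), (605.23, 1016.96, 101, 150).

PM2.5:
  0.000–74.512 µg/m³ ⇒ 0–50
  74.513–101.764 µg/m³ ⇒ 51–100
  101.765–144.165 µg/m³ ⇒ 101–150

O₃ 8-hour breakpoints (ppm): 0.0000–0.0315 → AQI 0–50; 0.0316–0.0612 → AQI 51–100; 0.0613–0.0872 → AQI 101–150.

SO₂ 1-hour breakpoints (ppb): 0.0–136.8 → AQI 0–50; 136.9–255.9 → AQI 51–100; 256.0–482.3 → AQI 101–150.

PM10 312.39: bracket 262.62–333.42 → index 101–150; slope 49/70.80, offset 49.77.
AQI = 101 + 49/70.80·49.77 ≈ 135.45 ⇒ 135.
NO₂: 776.59 ∈ [605.23, 1016.96] ↔ index [101, 150].
101 + (776.59−605.23)·(150−101)/(1016.96−605.23) = 101 + 171.36·49/411.73 ≈ 121.39, so AQI = 121.
PM2.5: 76.859 lies in 74.513–101.764, so I_lo=51, I_hi=100, C_lo=74.513, C_hi=101.764.
(100−51)/(101.764−74.513) × (76.859−74.513) + 51 = 49/27.251 × 2.346 + 51 ≈ 55.22 → 55.
O₃: 0.0677 ∈ [0.0613, 0.0872] ↔ index [101, 150].
101 + (0.0677−0.0613)·(150−101)/(0.0872−0.0613) = 101 + 0.0064·49/0.0259 ≈ 113.11, so AQI = 113.
SO₂: row 136.9–255.9 (AQI 51–100). (100−51)·(154.4−136.9)/(255.9−136.9) + 51 = 49·17.5/119.0 + 51 ≈ 58.21 → 58.
Sub-indices: PM10→135, NO₂→121, PM2.5→55, O₃→113, SO₂→58. Overall AQI = max = 135; dominant pollutant is PM10.

135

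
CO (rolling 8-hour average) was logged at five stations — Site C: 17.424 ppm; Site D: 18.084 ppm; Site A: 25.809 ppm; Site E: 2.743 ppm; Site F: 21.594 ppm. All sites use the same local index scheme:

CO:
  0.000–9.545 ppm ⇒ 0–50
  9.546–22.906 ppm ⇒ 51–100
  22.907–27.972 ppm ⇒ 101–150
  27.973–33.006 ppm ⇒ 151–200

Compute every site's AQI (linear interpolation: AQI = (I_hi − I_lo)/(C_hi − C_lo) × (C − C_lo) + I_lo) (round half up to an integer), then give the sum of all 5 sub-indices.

400

Site C: row 9.546–22.906 (AQI 51–100). (100−51)·(17.424−9.546)/(22.906−9.546) + 51 = 49·7.878/13.360 + 51 ≈ 79.89 → 80.
Site D: 18.084 lies in 9.546–22.906, so I_lo=51, I_hi=100, C_lo=9.546, C_hi=22.906.
(100−51)/(22.906−9.546) × (18.084−9.546) + 51 = 49/13.360 × 8.538 + 51 ≈ 82.31 → 82.
Site A: 25.809 lies in 22.907–27.972, so I_lo=101, I_hi=150, C_lo=22.907, C_hi=27.972.
(150−101)/(27.972−22.907) × (25.809−22.907) + 101 = 49/5.065 × 2.902 + 101 ≈ 129.07 → 129.
Site E 2.743: bracket 0.000–9.545 → index 0–50; slope 50/9.545, offset 2.743.
AQI = 0 + 50/9.545·2.743 ≈ 14.37 ⇒ 14.
Site F 21.594: bracket 9.546–22.906 → index 51–100; slope 49/13.360, offset 12.048.
AQI = 51 + 49/13.360·12.048 ≈ 95.19 ⇒ 95.
AQIs: Site C=80, Site D=82, Site A=129, Site E=14, Site F=95. Sum = 80 + 82 + 129 + 14 + 95 = 400.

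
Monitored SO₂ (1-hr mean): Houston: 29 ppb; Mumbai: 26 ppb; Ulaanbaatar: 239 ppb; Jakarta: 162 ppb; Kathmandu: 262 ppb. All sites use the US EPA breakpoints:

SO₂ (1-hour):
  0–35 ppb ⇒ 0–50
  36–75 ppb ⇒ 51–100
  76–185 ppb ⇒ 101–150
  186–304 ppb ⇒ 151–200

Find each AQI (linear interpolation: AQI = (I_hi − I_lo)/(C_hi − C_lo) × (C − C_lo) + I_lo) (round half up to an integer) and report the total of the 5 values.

Houston: row 0–35 (AQI 0–50). (50−0)·(29−0)/(35−0) + 0 = 50·29/35 + 0 ≈ 41.43 → 41.
Mumbai: 26 lies in 0–35, so I_lo=0, I_hi=50, C_lo=0, C_hi=35.
(50−0)/(35−0) × (26−0) + 0 = 50/35 × 26 + 0 ≈ 37.14 → 37.
Ulaanbaatar: row 186–304 (AQI 151–200). (200−151)·(239−186)/(304−186) + 151 = 49·53/118 + 151 ≈ 173.01 → 173.
Jakarta: 162 ∈ [76, 185] ↔ index [101, 150].
101 + (162−76)·(150−101)/(185−76) = 101 + 86·49/109 ≈ 139.66, so AQI = 140.
Kathmandu: 262 ∈ [186, 304] ↔ index [151, 200].
151 + (262−186)·(200−151)/(304−186) = 151 + 76·49/118 ≈ 182.56, so AQI = 183.
AQIs: Houston=41, Mumbai=37, Ulaanbaatar=173, Jakarta=140, Kathmandu=183. Sum = 41 + 37 + 173 + 140 + 183 = 574.

574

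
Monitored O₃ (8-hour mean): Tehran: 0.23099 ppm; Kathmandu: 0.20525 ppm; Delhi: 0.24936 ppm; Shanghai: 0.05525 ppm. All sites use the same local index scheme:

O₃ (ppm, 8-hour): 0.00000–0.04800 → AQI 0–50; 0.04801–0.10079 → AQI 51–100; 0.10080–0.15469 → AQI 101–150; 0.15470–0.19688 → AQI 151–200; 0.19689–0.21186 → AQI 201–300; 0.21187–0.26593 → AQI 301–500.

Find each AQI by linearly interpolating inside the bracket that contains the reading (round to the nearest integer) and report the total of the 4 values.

1124

Tehran: row 0.21187–0.26593 (AQI 301–500). (500−301)·(0.23099−0.21187)/(0.26593−0.21187) + 301 = 199·0.01912/0.05406 + 301 ≈ 371.38 → 371.
Kathmandu 0.20525: bracket 0.19689–0.21186 → index 201–300; slope 99/0.01497, offset 0.00836.
AQI = 201 + 99/0.01497·0.00836 ≈ 256.29 ⇒ 256.
Delhi: 0.24936 ∈ [0.21187, 0.26593] ↔ index [301, 500].
301 + (0.24936−0.21187)·(500−301)/(0.26593−0.21187) = 301 + 0.03749·199/0.05406 ≈ 439.00, so AQI = 439.
Shanghai: row 0.04801–0.10079 (AQI 51–100). (100−51)·(0.05525−0.04801)/(0.10079−0.04801) + 51 = 49·0.00724/0.05278 + 51 ≈ 57.72 → 58.
AQIs: Tehran=371, Kathmandu=256, Delhi=439, Shanghai=58. Sum = 371 + 256 + 439 + 58 = 1124.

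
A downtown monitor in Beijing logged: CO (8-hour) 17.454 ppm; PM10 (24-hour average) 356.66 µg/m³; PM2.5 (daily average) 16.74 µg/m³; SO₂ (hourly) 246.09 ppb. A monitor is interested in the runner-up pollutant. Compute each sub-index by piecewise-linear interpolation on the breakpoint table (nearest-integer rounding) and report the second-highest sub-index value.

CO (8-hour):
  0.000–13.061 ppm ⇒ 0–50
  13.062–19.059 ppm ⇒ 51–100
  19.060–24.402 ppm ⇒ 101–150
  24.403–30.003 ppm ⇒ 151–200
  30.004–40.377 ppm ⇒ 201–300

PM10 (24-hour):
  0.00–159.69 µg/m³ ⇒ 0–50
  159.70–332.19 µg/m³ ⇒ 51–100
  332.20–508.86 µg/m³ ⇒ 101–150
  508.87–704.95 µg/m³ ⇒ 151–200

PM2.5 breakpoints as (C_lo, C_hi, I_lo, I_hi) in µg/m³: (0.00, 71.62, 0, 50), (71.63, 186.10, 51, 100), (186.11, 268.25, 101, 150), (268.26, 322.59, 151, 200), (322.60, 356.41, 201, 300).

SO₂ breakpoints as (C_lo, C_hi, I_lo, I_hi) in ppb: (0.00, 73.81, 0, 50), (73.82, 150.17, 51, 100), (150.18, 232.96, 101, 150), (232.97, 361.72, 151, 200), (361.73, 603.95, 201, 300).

CO: 17.454 ∈ [13.062, 19.059] ↔ index [51, 100].
51 + (17.454−13.062)·(100−51)/(19.059−13.062) = 51 + 4.392·49/5.997 ≈ 86.89, so AQI = 87.
PM10: 356.66 ∈ [332.20, 508.86] ↔ index [101, 150].
101 + (356.66−332.20)·(150−101)/(508.86−332.20) = 101 + 24.46·49/176.66 ≈ 107.78, so AQI = 108.
PM2.5: 16.74 lies in 0.00–71.62, so I_lo=0, I_hi=50, C_lo=0.00, C_hi=71.62.
(50−0)/(71.62−0.00) × (16.74−0.00) + 0 = 50/71.62 × 16.74 + 0 ≈ 11.69 → 12.
SO₂: 246.09 lies in 232.97–361.72, so I_lo=151, I_hi=200, C_lo=232.97, C_hi=361.72.
(200−151)/(361.72−232.97) × (246.09−232.97) + 151 = 49/128.75 × 13.12 + 151 ≈ 155.99 → 156.
Sub-indices: CO→87, PM10→108, PM2.5→12, SO₂→156. Ranked high→low: 156, 108, 87, 12. Second-highest sub-index = 108.

108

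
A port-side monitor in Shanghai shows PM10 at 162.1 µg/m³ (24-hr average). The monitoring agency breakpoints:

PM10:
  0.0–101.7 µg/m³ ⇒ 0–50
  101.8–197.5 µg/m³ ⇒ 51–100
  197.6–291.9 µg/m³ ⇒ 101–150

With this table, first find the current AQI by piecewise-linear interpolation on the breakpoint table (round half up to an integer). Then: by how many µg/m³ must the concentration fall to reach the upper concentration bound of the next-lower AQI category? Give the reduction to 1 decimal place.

60.4

PM10 162.1: bracket 101.8–197.5 → index 51–100; slope 49/95.7, offset 60.3.
AQI = 51 + 49/95.7·60.3 ≈ 81.87 ⇒ 82.
Current AQI 82 is in the Moderate range (51–100). The next-lower category tops out at AQI 50, whose upper concentration bound is 101.7 µg/m³.
Reduction needed = 162.1 − 101.7 = 60.4 µg/m³.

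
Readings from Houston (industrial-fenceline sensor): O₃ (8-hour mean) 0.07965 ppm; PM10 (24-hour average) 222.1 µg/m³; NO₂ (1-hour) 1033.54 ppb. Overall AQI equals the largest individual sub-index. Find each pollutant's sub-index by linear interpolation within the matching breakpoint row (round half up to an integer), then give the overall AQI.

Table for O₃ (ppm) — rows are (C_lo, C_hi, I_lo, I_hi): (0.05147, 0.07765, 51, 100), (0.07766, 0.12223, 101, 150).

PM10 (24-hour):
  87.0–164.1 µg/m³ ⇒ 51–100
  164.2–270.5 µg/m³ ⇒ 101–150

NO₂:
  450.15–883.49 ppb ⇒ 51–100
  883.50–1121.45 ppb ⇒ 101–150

132

O₃: 0.07965 ∈ [0.07766, 0.12223] ↔ index [101, 150].
101 + (0.07965−0.07766)·(150−101)/(0.12223−0.07766) = 101 + 0.00199·49/0.04457 ≈ 103.19, so AQI = 103.
PM10 222.1: bracket 164.2–270.5 → index 101–150; slope 49/106.3, offset 57.9.
AQI = 101 + 49/106.3·57.9 ≈ 127.69 ⇒ 128.
NO₂: 1033.54 lies in 883.50–1121.45, so I_lo=101, I_hi=150, C_lo=883.50, C_hi=1121.45.
(150−101)/(1121.45−883.50) × (1033.54−883.50) + 101 = 49/237.95 × 150.04 + 101 ≈ 131.90 → 132.
Sub-indices: O₃→103, PM10→128, NO₂→132. Overall AQI = max = 132; dominant pollutant is NO₂.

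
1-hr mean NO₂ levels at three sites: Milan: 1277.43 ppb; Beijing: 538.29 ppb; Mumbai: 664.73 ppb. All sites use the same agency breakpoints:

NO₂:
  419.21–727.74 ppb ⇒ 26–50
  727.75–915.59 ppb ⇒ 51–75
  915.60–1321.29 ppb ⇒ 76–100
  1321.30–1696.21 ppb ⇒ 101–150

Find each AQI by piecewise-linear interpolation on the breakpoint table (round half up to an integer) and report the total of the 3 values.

Milan 1277.43: bracket 915.60–1321.29 → index 76–100; slope 24/405.69, offset 361.83.
AQI = 76 + 24/405.69·361.83 ≈ 97.41 ⇒ 97.
Beijing: row 419.21–727.74 (AQI 26–50). (50−26)·(538.29−419.21)/(727.74−419.21) + 26 = 24·119.08/308.53 + 26 ≈ 35.26 → 35.
Mumbai: row 419.21–727.74 (AQI 26–50). (50−26)·(664.73−419.21)/(727.74−419.21) + 26 = 24·245.52/308.53 + 26 ≈ 45.10 → 45.
AQIs: Milan=97, Beijing=35, Mumbai=45. Sum = 97 + 35 + 45 = 177.

177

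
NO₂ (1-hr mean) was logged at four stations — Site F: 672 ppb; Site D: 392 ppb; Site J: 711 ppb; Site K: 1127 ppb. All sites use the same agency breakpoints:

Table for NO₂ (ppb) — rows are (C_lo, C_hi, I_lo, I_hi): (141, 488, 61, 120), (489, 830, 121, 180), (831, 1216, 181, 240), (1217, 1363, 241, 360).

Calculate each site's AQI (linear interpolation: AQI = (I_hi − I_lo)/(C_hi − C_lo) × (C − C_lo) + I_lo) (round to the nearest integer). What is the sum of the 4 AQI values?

642

Site F 672: bracket 489–830 → index 121–180; slope 59/341, offset 183.
AQI = 121 + 59/341·183 ≈ 152.66 ⇒ 153.
Site D 392: bracket 141–488 → index 61–120; slope 59/347, offset 251.
AQI = 61 + 59/347·251 ≈ 103.68 ⇒ 104.
Site J: 711 lies in 489–830, so I_lo=121, I_hi=180, C_lo=489, C_hi=830.
(180−121)/(830−489) × (711−489) + 121 = 59/341 × 222 + 121 ≈ 159.41 → 159.
Site K: 1127 lies in 831–1216, so I_lo=181, I_hi=240, C_lo=831, C_hi=1216.
(240−181)/(1216−831) × (1127−831) + 181 = 59/385 × 296 + 181 ≈ 226.36 → 226.
AQIs: Site F=153, Site D=104, Site J=159, Site K=226. Sum = 153 + 104 + 159 + 226 = 642.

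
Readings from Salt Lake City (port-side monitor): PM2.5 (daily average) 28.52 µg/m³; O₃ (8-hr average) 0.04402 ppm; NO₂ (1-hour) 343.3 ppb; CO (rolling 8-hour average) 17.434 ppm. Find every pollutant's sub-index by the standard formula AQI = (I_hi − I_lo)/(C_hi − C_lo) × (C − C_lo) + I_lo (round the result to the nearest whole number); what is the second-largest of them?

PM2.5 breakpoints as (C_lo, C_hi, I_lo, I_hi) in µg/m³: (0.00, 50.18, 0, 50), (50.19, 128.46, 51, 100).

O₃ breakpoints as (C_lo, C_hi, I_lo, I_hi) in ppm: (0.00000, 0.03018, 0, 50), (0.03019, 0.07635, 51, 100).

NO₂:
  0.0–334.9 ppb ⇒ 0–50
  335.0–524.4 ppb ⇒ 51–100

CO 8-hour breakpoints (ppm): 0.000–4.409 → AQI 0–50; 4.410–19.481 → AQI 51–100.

66

PM2.5: row 0.00–50.18 (AQI 0–50). (50−0)·(28.52−0.00)/(50.18−0.00) + 0 = 50·28.52/50.18 + 0 ≈ 28.42 → 28.
O₃: 0.04402 lies in 0.03019–0.07635, so I_lo=51, I_hi=100, C_lo=0.03019, C_hi=0.07635.
(100−51)/(0.07635−0.03019) × (0.04402−0.03019) + 51 = 49/0.04616 × 0.01383 + 51 ≈ 65.68 → 66.
NO₂: row 335.0–524.4 (AQI 51–100). (100−51)·(343.3−335.0)/(524.4−335.0) + 51 = 49·8.3/189.4 + 51 ≈ 53.15 → 53.
CO: row 4.410–19.481 (AQI 51–100). (100−51)·(17.434−4.410)/(19.481−4.410) + 51 = 49·13.024/15.071 + 51 ≈ 93.34 → 93.
Sub-indices: PM2.5→28, O₃→66, NO₂→53, CO→93. Ranked high→low: 93, 66, 53, 28. Second-highest sub-index = 66.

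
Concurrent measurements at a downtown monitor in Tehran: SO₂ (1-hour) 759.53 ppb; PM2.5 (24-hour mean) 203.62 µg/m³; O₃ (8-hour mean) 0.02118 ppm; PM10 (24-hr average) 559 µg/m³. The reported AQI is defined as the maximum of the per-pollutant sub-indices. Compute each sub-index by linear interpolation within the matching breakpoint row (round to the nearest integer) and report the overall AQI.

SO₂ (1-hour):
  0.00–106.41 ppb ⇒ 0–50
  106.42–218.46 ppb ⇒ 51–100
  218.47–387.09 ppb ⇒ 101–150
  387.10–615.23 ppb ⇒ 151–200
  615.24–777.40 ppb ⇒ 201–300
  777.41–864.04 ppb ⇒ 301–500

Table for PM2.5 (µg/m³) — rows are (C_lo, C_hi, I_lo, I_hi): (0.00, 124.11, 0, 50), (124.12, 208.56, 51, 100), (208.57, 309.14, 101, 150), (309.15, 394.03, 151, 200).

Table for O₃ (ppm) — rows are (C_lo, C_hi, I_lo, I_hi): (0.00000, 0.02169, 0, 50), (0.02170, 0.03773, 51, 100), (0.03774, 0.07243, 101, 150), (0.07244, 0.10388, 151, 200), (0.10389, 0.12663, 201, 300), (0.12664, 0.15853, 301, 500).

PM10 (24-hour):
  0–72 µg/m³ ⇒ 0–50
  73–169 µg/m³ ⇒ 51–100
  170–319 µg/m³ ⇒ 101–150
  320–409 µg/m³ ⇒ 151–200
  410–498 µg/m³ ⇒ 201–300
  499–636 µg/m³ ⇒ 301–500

SO₂: 759.53 lies in 615.24–777.40, so I_lo=201, I_hi=300, C_lo=615.24, C_hi=777.40.
(300−201)/(777.40−615.24) × (759.53−615.24) + 201 = 99/162.16 × 144.29 + 201 ≈ 289.09 → 289.
PM2.5 203.62: bracket 124.12–208.56 → index 51–100; slope 49/84.44, offset 79.50.
AQI = 51 + 49/84.44·79.50 ≈ 97.13 ⇒ 97.
O₃: row 0.00000–0.02169 (AQI 0–50). (50−0)·(0.02118−0.00000)/(0.02169−0.00000) + 0 = 50·0.02118/0.02169 + 0 ≈ 48.82 → 49.
PM10: row 499–636 (AQI 301–500). (500−301)·(559−499)/(636−499) + 301 = 199·60/137 + 301 ≈ 388.15 → 388.
Sub-indices: SO₂→289, PM2.5→97, O₃→49, PM10→388. Overall AQI = max = 388; dominant pollutant is PM10.

388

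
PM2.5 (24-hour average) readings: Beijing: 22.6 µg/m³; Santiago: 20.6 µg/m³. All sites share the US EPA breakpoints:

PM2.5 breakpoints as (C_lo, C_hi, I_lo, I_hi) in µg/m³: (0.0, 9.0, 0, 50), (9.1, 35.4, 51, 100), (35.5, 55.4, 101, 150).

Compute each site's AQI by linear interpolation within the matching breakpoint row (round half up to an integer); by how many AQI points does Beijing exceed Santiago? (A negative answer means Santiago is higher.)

4

Beijing: row 9.1–35.4 (AQI 51–100). (100−51)·(22.6−9.1)/(35.4−9.1) + 51 = 49·13.5/26.3 + 51 ≈ 76.15 → 76.
Santiago: 20.6 ∈ [9.1, 35.4] ↔ index [51, 100].
51 + (20.6−9.1)·(100−51)/(35.4−9.1) = 51 + 11.5·49/26.3 ≈ 72.43, so AQI = 72.
AQIs: Beijing=76, Santiago=72. Beijing (76) − Santiago (72) = 4.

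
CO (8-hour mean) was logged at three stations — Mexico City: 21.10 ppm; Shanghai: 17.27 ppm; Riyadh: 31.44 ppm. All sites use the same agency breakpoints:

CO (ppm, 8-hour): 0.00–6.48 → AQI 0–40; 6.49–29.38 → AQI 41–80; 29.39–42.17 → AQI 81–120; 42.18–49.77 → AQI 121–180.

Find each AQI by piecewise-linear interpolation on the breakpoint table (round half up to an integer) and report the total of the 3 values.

212

Mexico City: 21.10 lies in 6.49–29.38, so I_lo=41, I_hi=80, C_lo=6.49, C_hi=29.38.
(80−41)/(29.38−6.49) × (21.10−6.49) + 41 = 39/22.89 × 14.61 + 41 ≈ 65.89 → 66.
Shanghai: row 6.49–29.38 (AQI 41–80). (80−41)·(17.27−6.49)/(29.38−6.49) + 41 = 39·10.78/22.89 + 41 ≈ 59.37 → 59.
Riyadh 31.44: bracket 29.39–42.17 → index 81–120; slope 39/12.78, offset 2.05.
AQI = 81 + 39/12.78·2.05 ≈ 87.26 ⇒ 87.
AQIs: Mexico City=66, Shanghai=59, Riyadh=87. Sum = 66 + 59 + 87 = 212.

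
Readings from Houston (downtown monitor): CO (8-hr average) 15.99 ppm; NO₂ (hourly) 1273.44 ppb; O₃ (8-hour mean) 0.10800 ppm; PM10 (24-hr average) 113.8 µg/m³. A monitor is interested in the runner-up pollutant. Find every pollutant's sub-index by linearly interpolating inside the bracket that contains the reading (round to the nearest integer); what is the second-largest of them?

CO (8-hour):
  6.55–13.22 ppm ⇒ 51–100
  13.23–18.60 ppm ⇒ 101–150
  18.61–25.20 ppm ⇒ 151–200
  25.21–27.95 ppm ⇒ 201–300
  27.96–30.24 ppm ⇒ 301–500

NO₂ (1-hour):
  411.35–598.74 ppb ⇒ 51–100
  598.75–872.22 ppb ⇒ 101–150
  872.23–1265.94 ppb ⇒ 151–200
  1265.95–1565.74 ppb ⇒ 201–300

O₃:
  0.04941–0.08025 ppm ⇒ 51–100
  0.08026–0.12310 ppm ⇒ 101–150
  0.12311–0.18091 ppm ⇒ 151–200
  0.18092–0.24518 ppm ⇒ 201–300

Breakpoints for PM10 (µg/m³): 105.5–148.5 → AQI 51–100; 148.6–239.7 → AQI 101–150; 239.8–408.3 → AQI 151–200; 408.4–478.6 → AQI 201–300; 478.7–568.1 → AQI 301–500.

133

CO 15.99: bracket 13.23–18.60 → index 101–150; slope 49/5.37, offset 2.76.
AQI = 101 + 49/5.37·2.76 ≈ 126.18 ⇒ 126.
NO₂: 1273.44 ∈ [1265.95, 1565.74] ↔ index [201, 300].
201 + (1273.44−1265.95)·(300−201)/(1565.74−1265.95) = 201 + 7.49·99/299.79 ≈ 203.47, so AQI = 203.
O₃: row 0.08026–0.12310 (AQI 101–150). (150−101)·(0.10800−0.08026)/(0.12310−0.08026) + 101 = 49·0.02774/0.04284 + 101 ≈ 132.73 → 133.
PM10: 113.8 ∈ [105.5, 148.5] ↔ index [51, 100].
51 + (113.8−105.5)·(100−51)/(148.5−105.5) = 51 + 8.3·49/43.0 ≈ 60.46, so AQI = 60.
Sub-indices: CO→126, NO₂→203, O₃→133, PM10→60. Ranked high→low: 203, 133, 126, 60. Second-highest sub-index = 133.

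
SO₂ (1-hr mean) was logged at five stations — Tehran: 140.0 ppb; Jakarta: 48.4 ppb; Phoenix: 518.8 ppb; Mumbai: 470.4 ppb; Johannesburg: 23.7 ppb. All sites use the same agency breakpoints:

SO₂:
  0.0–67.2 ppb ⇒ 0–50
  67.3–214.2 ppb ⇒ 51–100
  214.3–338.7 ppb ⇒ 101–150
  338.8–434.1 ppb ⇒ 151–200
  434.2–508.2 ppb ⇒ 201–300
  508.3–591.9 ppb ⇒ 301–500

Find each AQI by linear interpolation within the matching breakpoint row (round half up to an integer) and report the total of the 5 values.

Tehran: 140.0 lies in 67.3–214.2, so I_lo=51, I_hi=100, C_lo=67.3, C_hi=214.2.
(100−51)/(214.2−67.3) × (140.0−67.3) + 51 = 49/146.9 × 72.7 + 51 ≈ 75.25 → 75.
Jakarta: row 0.0–67.2 (AQI 0–50). (50−0)·(48.4−0.0)/(67.2−0.0) + 0 = 50·48.4/67.2 + 0 ≈ 36.01 → 36.
Phoenix: 518.8 lies in 508.3–591.9, so I_lo=301, I_hi=500, C_lo=508.3, C_hi=591.9.
(500−301)/(591.9−508.3) × (518.8−508.3) + 301 = 199/83.6 × 10.5 + 301 ≈ 325.99 → 326.
Mumbai: 470.4 lies in 434.2–508.2, so I_lo=201, I_hi=300, C_lo=434.2, C_hi=508.2.
(300−201)/(508.2−434.2) × (470.4−434.2) + 201 = 99/74.0 × 36.2 + 201 ≈ 249.43 → 249.
Johannesburg: 23.7 ∈ [0.0, 67.2] ↔ index [0, 50].
0 + (23.7−0.0)·(50−0)/(67.2−0.0) = 0 + 23.7·50/67.2 ≈ 17.63, so AQI = 18.
AQIs: Tehran=75, Jakarta=36, Phoenix=326, Mumbai=249, Johannesburg=18. Sum = 75 + 36 + 326 + 249 + 18 = 704.

704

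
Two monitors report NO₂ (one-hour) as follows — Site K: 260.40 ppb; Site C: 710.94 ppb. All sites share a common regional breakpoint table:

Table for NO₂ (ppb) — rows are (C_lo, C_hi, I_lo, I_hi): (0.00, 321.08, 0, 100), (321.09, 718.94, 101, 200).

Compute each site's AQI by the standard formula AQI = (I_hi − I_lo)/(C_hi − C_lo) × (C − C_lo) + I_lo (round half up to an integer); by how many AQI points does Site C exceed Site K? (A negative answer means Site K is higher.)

Site K 260.40: bracket 0.00–321.08 → index 0–100; slope 100/321.08, offset 260.40.
AQI = 0 + 100/321.08·260.40 ≈ 81.10 ⇒ 81.
Site C: row 321.09–718.94 (AQI 101–200). (200−101)·(710.94−321.09)/(718.94−321.09) + 101 = 99·389.85/397.85 + 101 ≈ 198.01 → 198.
AQIs: Site K=81, Site C=198. Site C (198) − Site K (81) = 117.

117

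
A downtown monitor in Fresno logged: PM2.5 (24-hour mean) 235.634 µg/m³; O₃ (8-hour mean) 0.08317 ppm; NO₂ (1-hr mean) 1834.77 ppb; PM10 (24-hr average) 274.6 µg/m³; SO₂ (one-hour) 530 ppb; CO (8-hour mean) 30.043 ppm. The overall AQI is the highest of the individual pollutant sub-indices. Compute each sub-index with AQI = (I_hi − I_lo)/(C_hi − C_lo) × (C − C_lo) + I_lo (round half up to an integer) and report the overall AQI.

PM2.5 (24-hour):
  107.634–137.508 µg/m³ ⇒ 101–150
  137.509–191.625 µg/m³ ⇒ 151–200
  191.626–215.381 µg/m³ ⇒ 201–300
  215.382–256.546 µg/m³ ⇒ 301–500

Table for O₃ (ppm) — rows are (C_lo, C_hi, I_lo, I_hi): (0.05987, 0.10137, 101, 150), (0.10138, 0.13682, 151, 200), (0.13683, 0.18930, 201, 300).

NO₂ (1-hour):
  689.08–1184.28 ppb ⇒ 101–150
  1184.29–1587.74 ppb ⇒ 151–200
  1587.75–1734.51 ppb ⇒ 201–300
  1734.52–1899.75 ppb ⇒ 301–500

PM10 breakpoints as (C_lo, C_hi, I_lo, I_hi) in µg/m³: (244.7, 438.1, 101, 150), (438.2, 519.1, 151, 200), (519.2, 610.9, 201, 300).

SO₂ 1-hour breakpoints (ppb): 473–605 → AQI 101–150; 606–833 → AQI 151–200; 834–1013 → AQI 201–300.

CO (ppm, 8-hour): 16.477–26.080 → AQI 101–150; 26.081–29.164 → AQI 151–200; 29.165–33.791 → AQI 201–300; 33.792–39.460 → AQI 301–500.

PM2.5: 235.634 ∈ [215.382, 256.546] ↔ index [301, 500].
301 + (235.634−215.382)·(500−301)/(256.546−215.382) = 301 + 20.252·199/41.164 ≈ 398.90, so AQI = 399.
O₃: 0.08317 ∈ [0.05987, 0.10137] ↔ index [101, 150].
101 + (0.08317−0.05987)·(150−101)/(0.10137−0.05987) = 101 + 0.02330·49/0.04150 ≈ 128.51, so AQI = 129.
NO₂: row 1734.52–1899.75 (AQI 301–500). (500−301)·(1834.77−1734.52)/(1899.75−1734.52) + 301 = 199·100.25/165.23 + 301 ≈ 421.74 → 422.
PM10 274.6: bracket 244.7–438.1 → index 101–150; slope 49/193.4, offset 29.9.
AQI = 101 + 49/193.4·29.9 ≈ 108.58 ⇒ 109.
SO₂: 530 ∈ [473, 605] ↔ index [101, 150].
101 + (530−473)·(150−101)/(605−473) = 101 + 57·49/132 ≈ 122.16, so AQI = 122.
CO 30.043: bracket 29.165–33.791 → index 201–300; slope 99/4.626, offset 0.878.
AQI = 201 + 99/4.626·0.878 ≈ 219.79 ⇒ 220.
Sub-indices: PM2.5→399, O₃→129, NO₂→422, PM10→109, SO₂→122, CO→220. Overall AQI = max = 422; dominant pollutant is NO₂.

422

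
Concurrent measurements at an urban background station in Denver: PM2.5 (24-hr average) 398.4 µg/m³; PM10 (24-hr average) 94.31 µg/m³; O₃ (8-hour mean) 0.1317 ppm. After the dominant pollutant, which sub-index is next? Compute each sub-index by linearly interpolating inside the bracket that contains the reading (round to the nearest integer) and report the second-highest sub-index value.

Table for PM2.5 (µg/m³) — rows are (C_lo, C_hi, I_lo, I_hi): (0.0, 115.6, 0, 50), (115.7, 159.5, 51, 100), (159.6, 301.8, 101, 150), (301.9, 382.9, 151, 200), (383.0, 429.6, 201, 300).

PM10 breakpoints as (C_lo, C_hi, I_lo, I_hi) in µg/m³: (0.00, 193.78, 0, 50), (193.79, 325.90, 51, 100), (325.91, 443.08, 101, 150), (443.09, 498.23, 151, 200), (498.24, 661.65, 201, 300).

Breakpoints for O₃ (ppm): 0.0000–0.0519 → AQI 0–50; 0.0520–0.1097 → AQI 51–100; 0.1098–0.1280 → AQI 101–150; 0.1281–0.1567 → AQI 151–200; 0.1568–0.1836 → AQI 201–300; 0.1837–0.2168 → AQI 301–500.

PM2.5: 398.4 ∈ [383.0, 429.6] ↔ index [201, 300].
201 + (398.4−383.0)·(300−201)/(429.6−383.0) = 201 + 15.4·99/46.6 ≈ 233.72, so AQI = 234.
PM10: 94.31 lies in 0.00–193.78, so I_lo=0, I_hi=50, C_lo=0.00, C_hi=193.78.
(50−0)/(193.78−0.00) × (94.31−0.00) + 0 = 50/193.78 × 94.31 + 0 ≈ 24.33 → 24.
O₃ 0.1317: bracket 0.1281–0.1567 → index 151–200; slope 49/0.0286, offset 0.0036.
AQI = 151 + 49/0.0286·0.0036 ≈ 157.17 ⇒ 157.
Sub-indices: PM2.5→234, PM10→24, O₃→157. Ranked high→low: 234, 157, 24. Second-highest sub-index = 157.

157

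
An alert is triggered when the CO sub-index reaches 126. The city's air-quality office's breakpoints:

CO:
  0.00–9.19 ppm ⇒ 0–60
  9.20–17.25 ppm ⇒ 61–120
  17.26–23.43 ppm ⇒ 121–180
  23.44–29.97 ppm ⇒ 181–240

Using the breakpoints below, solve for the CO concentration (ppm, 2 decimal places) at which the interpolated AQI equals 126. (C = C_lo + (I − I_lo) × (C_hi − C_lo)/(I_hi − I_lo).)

AQI 126 lies in the 121–180 band, which corresponds to 17.26–23.43 ppm.
C = 17.26 + (126−121)×(23.43−17.26)/(180−121) = 17.26 + 5×6.17/59 ≈ 17.7829 ppm → 17.78 ppm to 2 dp.

17.78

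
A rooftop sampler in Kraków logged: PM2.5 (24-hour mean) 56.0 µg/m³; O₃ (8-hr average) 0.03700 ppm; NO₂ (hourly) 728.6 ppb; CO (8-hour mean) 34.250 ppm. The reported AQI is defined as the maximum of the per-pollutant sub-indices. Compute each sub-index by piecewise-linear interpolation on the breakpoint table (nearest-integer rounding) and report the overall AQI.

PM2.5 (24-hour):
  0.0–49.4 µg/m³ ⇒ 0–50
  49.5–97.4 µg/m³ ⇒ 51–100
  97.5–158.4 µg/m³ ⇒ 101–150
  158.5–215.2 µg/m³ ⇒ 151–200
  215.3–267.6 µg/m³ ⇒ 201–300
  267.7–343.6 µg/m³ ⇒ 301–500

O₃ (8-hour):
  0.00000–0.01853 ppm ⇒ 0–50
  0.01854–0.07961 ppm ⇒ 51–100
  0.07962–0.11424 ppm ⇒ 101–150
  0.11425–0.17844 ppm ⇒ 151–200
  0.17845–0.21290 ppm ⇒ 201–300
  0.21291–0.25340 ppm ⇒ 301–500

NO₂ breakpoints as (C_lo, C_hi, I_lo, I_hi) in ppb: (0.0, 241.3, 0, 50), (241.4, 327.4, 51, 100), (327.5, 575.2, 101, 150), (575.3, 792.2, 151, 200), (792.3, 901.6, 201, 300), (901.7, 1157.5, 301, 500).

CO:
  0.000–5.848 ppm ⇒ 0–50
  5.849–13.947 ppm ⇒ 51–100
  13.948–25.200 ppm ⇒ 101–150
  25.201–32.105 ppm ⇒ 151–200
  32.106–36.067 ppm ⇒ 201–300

PM2.5: 56.0 ∈ [49.5, 97.4] ↔ index [51, 100].
51 + (56.0−49.5)·(100−51)/(97.4−49.5) = 51 + 6.5·49/47.9 ≈ 57.65, so AQI = 58.
O₃ 0.03700: bracket 0.01854–0.07961 → index 51–100; slope 49/0.06107, offset 0.01846.
AQI = 51 + 49/0.06107·0.01846 ≈ 65.81 ⇒ 66.
NO₂: row 575.3–792.2 (AQI 151–200). (200−151)·(728.6−575.3)/(792.2−575.3) + 151 = 49·153.3/216.9 + 151 ≈ 185.63 → 186.
CO: row 32.106–36.067 (AQI 201–300). (300−201)·(34.250−32.106)/(36.067−32.106) + 201 = 99·2.144/3.961 + 201 ≈ 254.59 → 255.
Sub-indices: PM2.5→58, O₃→66, NO₂→186, CO→255. Overall AQI = max = 255; dominant pollutant is CO.
AQI 255: Very Unhealthy.

255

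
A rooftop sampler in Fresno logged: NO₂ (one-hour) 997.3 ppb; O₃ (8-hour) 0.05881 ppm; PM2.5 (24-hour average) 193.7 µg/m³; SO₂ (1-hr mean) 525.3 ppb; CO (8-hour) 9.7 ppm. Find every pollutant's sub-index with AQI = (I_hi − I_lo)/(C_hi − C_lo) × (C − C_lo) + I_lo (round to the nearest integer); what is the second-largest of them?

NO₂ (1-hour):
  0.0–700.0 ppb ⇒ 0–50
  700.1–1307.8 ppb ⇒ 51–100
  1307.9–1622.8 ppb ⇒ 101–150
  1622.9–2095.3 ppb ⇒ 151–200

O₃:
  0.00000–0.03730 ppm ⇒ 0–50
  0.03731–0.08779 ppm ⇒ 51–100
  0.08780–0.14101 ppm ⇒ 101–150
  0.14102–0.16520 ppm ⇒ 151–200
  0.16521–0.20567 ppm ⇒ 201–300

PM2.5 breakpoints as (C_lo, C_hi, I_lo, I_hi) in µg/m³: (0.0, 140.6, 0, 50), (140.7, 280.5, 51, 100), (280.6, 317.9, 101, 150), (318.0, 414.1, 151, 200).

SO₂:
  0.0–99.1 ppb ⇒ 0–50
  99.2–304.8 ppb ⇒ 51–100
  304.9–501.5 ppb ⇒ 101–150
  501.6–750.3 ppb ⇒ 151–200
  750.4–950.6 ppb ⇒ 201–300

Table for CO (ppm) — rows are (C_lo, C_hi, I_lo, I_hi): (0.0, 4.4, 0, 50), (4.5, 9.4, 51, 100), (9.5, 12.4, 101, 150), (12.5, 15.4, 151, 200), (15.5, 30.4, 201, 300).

NO₂ 997.3: bracket 700.1–1307.8 → index 51–100; slope 49/607.7, offset 297.2.
AQI = 51 + 49/607.7·297.2 ≈ 74.96 ⇒ 75.
O₃: 0.05881 lies in 0.03731–0.08779, so I_lo=51, I_hi=100, C_lo=0.03731, C_hi=0.08779.
(100−51)/(0.08779−0.03731) × (0.05881−0.03731) + 51 = 49/0.05048 × 0.02150 + 51 ≈ 71.87 → 72.
PM2.5: 193.7 ∈ [140.7, 280.5] ↔ index [51, 100].
51 + (193.7−140.7)·(100−51)/(280.5−140.7) = 51 + 53.0·49/139.8 ≈ 69.58, so AQI = 70.
SO₂ 525.3: bracket 501.6–750.3 → index 151–200; slope 49/248.7, offset 23.7.
AQI = 151 + 49/248.7·23.7 ≈ 155.67 ⇒ 156.
CO: 9.7 lies in 9.5–12.4, so I_lo=101, I_hi=150, C_lo=9.5, C_hi=12.4.
(150−101)/(12.4−9.5) × (9.7−9.5) + 101 = 49/2.9 × 0.2 + 101 ≈ 104.38 → 104.
Sub-indices: NO₂→75, O₃→72, PM2.5→70, SO₂→156, CO→104. Ranked high→low: 156, 104, 75, 72, 70. Second-highest sub-index = 104.

104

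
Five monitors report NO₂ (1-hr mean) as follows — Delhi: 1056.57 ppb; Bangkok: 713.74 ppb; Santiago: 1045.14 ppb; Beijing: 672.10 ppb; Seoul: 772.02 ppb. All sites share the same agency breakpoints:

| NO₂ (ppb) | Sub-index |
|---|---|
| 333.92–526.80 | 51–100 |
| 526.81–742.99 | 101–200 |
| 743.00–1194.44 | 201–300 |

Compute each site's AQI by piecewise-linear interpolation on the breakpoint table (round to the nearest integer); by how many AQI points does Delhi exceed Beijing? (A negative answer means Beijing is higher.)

102

Delhi: row 743.00–1194.44 (AQI 201–300). (300−201)·(1056.57−743.00)/(1194.44−743.00) + 201 = 99·313.57/451.44 + 201 ≈ 269.77 → 270.
Bangkok 713.74: bracket 526.81–742.99 → index 101–200; slope 99/216.18, offset 186.93.
AQI = 101 + 99/216.18·186.93 ≈ 186.60 ⇒ 187.
Santiago: 1045.14 lies in 743.00–1194.44, so I_lo=201, I_hi=300, C_lo=743.00, C_hi=1194.44.
(300−201)/(1194.44−743.00) × (1045.14−743.00) + 201 = 99/451.44 × 302.14 + 201 ≈ 267.26 → 267.
Beijing: 672.10 ∈ [526.81, 742.99] ↔ index [101, 200].
101 + (672.10−526.81)·(200−101)/(742.99−526.81) = 101 + 145.29·99/216.18 ≈ 167.54, so AQI = 168.
Seoul: row 743.00–1194.44 (AQI 201–300). (300−201)·(772.02−743.00)/(1194.44−743.00) + 201 = 99·29.02/451.44 + 201 ≈ 207.36 → 207.
AQIs: Delhi=270, Bangkok=187, Santiago=267, Beijing=168, Seoul=207. Delhi (270) − Beijing (168) = 102.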